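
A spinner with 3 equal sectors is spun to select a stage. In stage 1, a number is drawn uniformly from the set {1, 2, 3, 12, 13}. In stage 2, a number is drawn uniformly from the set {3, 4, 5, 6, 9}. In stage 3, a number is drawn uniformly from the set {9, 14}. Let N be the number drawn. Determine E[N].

77/10

E[N | stage 1] = (1+2+3+12+13)/5 = 31/5.
E[N | stage 2] = (3+4+5+6+9)/5 = 27/5.
E[N | stage 3] = (9+14)/2 = 23/2.
By the law of total expectation,
E[N] = (1/3)·(31/5) + (1/3)·(27/5) + (1/3)·(23/2) = 77/10.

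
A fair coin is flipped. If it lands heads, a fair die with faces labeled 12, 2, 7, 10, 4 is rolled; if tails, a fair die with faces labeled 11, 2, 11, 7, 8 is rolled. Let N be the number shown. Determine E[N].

E[N | heads] = (12+2+7+10+4)/5 = 7.
E[N | tails] = (11+2+11+7+8)/5 = 39/5.
By the law of total expectation,
E[N] = (1/2)·(7) + (1/2)·(39/5) = 37/5.

37/5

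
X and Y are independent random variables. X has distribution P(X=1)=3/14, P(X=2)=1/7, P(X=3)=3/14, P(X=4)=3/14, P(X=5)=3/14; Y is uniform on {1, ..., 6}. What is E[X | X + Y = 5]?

28/11

P(X + Y = 5) = 11/84.
Summing X·P(x,y) over outcomes with X + Y = 5 gives 1/3.
E[X | X + Y = 5] = (1/3) / (11/84) = 28/11.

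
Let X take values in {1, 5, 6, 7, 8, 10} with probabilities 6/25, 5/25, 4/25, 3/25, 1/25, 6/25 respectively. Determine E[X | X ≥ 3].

P(X ≥ 3) = 19/25.
Σ over the event: 5·1/5 + 6·4/25 + 7·3/25 + 8·1/25 + 10·6/25 = 138/25.
E[X | X ≥ 3] = (138/25) / (19/25) = 138/19.

138/19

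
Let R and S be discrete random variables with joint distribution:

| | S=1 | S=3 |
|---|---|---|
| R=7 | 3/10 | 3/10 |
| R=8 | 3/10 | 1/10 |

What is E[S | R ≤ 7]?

2

P(R ≤ 7) = 3/5.
Σ S·P over the event = 1·(3/10) + 3·(3/10) = 6/5.
E[S | R ≤ 7] = (6/5) / (3/5) = 2.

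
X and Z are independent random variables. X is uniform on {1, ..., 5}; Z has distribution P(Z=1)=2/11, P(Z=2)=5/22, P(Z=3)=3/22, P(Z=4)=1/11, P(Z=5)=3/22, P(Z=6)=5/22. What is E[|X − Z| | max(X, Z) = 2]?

P(max(X, Z) = 2) = 7/55.
Summing |X−Z|·P(x,y) over outcomes with max(X, Z) = 2 gives 9/110.
E[|X − Z| | max(X, Z) = 2] = (9/110) / (7/55) = 9/14.

9/14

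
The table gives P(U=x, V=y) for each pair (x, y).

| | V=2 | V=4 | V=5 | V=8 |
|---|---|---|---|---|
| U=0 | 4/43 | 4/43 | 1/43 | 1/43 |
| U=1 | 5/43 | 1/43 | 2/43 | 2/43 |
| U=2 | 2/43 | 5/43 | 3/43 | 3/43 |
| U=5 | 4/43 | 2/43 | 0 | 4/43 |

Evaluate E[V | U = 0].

P(U = 0) = 10/43.
Σ V·P over the event = 2·(4/43) + 4·(4/43) + 5·(1/43) + 8·(1/43) = 37/43.
E[V | U = 0] = (37/43) / (10/43) = 37/10.

37/10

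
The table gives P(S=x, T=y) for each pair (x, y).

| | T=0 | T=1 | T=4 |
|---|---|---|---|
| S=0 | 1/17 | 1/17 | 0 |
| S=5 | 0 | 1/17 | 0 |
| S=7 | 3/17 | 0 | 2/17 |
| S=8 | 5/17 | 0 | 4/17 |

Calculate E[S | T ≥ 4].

P(T ≥ 4) = 6/17.
Σ S·P over the event = 7·(2/17) + 8·(4/17) = 46/17.
E[S | T ≥ 4] = (46/17) / (6/17) = 23/3.

23/3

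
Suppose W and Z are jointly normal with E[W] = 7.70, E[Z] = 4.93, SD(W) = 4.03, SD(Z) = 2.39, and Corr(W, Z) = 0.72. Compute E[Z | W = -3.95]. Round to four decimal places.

-0.0445

The regression of Z on W has slope ρ·σ_Z/σ_W and passes through (μ_W, μ_Z).
E[Z | W=-3.95] = 4.93 + (0.72)·(2.39/4.03)·(-3.95 − (7.70)) = 4.93 + (0.426998)·(-11.65) = -0.0445.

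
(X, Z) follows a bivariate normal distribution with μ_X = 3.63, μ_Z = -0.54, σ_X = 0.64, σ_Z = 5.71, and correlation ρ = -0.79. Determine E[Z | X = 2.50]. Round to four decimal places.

7.4246

For a bivariate normal, E[Z | X=x] = μ_Z + ρ·(σ_Z/σ_X)·(x − μ_X).
E[Z | X=2.50] = -0.54 + (-0.79)·(5.71/0.64)·(2.50 − (3.63)) = -0.54 + (-7.0483)·(-1.13) = 7.4246.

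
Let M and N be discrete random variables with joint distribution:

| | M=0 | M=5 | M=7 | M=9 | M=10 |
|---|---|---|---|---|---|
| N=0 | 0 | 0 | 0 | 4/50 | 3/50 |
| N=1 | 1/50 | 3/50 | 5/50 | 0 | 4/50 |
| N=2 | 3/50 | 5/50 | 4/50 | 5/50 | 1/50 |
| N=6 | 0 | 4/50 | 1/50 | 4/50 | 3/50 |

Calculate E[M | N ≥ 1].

291/43

P(N ≥ 1) = 43/50.
Summing M·P(M=x,N=y) over the conditioning event gives 291/50.
E[M | N ≥ 1] = (291/50) / (43/50) = 291/43.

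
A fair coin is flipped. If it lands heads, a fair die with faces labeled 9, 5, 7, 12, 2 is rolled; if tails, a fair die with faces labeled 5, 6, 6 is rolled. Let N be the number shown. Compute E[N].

19/3

E[N | heads] = (9+5+7+12+2)/5 = 7.
E[N | tails] = (5+6+6)/3 = 17/3.
E[N] = (1/2)·(7) + (1/2)·(17/3) = 19/3.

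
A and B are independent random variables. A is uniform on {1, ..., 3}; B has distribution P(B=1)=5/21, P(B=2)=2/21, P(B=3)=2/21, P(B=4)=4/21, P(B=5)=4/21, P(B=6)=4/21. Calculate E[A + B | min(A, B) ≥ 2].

55/8

P(min(A, B) ≥ 2) = 32/63.
Summing (A+B)·P(x,y) over outcomes with min(A, B) ≥ 2 gives 220/63.
E[A + B | min(A, B) ≥ 2] = (220/63) / (32/63) = 55/8.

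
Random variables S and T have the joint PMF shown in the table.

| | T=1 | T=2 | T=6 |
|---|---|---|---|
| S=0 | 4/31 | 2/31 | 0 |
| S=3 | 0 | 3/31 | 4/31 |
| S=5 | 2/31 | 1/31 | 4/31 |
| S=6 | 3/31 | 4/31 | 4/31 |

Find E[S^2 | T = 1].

158/9

P(T = 1) = 9/31.
Σ S^2·P over the event = 0·(4/31) + 25·(2/31) + 36·(3/31) = 158/31.
E[S^2 | T = 1] = (158/31) / (9/31) = 158/9.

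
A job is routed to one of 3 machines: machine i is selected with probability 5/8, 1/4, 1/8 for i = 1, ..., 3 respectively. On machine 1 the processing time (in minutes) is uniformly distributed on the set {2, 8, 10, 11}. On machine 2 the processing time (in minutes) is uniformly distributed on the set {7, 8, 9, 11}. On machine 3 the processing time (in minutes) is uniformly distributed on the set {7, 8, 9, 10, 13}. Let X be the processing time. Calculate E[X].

E[X | machine 1] = (2+8+10+11)/4 = 31/4.
E[X | machine 2] = (7+8+9+11)/4 = 35/4.
E[X | machine 3] = (7+8+9+10+13)/5 = 47/5.
E[X] = (5/8)·(31/4) + (1/4)·(35/4) + (1/8)·(47/5) = 1313/160.

1313/160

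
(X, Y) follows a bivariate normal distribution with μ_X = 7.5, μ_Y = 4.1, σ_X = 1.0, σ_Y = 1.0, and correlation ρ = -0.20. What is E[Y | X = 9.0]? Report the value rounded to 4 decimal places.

3.8000

E[Y | X=x] = μ_Y + ρ(σ_Y/σ_X)(x − μ_X) for jointly normal variables.
E[Y | X=9.0] = 4.1 + (-0.20)·(1.0/1.0)·(9.0 − (7.5)) = 4.1 + (-0.2)·(1.5) = 3.8000.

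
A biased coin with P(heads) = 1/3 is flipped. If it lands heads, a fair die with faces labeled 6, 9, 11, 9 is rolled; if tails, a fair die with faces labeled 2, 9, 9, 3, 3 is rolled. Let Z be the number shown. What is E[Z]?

383/60

E[Z | heads] = (6+9+11+9)/4 = 35/4.
E[Z | tails] = (2+9+9+3+3)/5 = 26/5.
By the law of total expectation,
E[Z] = (1/3)·(35/4) + (2/3)·(26/5) = 383/60.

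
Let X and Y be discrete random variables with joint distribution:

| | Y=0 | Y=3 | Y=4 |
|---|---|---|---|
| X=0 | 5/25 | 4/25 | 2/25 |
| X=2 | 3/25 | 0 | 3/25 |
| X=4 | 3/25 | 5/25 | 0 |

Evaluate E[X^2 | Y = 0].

60/11

P(Y = 0) = 11/25.
Σ X^2·P over the event = 0·(5/25) + 4·(3/25) + 16·(3/25) = 12/5.
E[X^2 | Y = 0] = (12/5) / (11/25) = 60/11.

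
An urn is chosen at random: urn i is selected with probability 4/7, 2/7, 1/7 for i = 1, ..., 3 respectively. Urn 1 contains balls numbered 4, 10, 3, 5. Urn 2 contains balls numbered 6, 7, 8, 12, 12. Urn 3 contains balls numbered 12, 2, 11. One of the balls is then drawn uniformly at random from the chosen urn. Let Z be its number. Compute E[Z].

E[Z | urn 1] = (4+10+3+5)/4 = 11/2.
E[Z | urn 2] = (6+7+8+12+12)/5 = 9.
E[Z | urn 3] = (12+2+11)/3 = 25/3.
By the law of total expectation,
E[Z] = (4/7)·(11/2) + (2/7)·(9) + (1/7)·(25/3) = 145/21.

145/21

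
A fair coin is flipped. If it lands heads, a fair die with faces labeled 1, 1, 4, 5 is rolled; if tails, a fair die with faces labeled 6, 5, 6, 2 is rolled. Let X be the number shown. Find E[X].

E[X | heads] = (1+1+4+5)/4 = 11/4.
E[X | tails] = (6+5+6+2)/4 = 19/4.
By the law of total expectation,
E[X] = (1/2)·(11/4) + (1/2)·(19/4) = 15/4.

15/4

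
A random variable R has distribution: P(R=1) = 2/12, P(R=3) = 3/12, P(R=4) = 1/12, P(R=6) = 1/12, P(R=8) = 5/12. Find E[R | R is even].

50/7

P(R is even) = 7/12.
Σ over the event: 4·1/12 + 6·1/12 + 8·5/12 = 25/6.
E[R | R is even] = (25/6) / (7/12) = 50/7.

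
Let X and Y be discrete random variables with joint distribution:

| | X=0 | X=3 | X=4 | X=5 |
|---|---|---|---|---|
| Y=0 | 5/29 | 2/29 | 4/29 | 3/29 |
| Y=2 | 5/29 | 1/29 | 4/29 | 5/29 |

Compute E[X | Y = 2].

P(Y = 2) = 15/29.
Σ X·P over the event = 0·(5/29) + 3·(1/29) + 4·(4/29) + 5·(5/29) = 44/29.
E[X | Y = 2] = (44/29) / (15/29) = 44/15.

44/15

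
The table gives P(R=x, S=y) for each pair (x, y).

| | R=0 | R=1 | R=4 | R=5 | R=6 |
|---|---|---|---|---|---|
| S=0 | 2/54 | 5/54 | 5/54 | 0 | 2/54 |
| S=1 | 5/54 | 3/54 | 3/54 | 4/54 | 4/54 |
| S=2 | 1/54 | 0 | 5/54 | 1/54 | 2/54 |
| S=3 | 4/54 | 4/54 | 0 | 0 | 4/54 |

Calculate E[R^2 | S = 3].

P(S = 3) = 2/9.
Σ R^2·P over the event = 0·(4/54) + 1·(4/54) + 36·(4/54) = 74/27.
E[R^2 | S = 3] = (74/27) / (2/9) = 37/3.

37/3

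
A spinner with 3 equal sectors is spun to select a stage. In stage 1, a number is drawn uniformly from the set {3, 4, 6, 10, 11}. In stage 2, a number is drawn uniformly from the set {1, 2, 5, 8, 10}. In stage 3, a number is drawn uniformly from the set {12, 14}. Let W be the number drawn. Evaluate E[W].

25/3

E[W | stage 1] = (3+4+6+10+11)/5 = 34/5.
E[W | stage 2] = (1+2+5+8+10)/5 = 26/5.
E[W | stage 3] = (12+14)/2 = 13.
By the law of total expectation,
E[W] = (1/3)·(34/5) + (1/3)·(26/5) + (1/3)·(13) = 25/3.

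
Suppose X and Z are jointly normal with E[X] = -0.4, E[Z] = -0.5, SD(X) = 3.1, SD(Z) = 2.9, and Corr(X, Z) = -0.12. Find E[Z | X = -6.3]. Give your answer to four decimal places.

0.1623

For a bivariate normal, E[Z | X=x] = μ_Z + ρ·(σ_Z/σ_X)·(x − μ_X).
E[Z | X=-6.3] = -0.5 + (-0.12)·(2.9/3.1)·(-6.3 − (-0.4)) = -0.5 + (-0.11226)·(-5.9) = 0.1623.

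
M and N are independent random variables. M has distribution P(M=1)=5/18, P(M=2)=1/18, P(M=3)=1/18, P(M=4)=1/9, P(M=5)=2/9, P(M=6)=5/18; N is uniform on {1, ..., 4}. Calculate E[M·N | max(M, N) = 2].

P(max(M, N) = 2) = 7/72.
Summing MN·P(x,y) over outcomes with max(M, N) = 2 gives 2/9.
E[M·N | max(M, N) = 2] = (2/9) / (7/72) = 16/7.

16/7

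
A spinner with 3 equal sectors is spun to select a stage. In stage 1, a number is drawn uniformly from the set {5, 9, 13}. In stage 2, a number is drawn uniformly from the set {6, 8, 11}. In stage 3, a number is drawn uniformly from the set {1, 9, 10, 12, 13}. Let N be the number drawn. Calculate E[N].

E[N | stage 1] = (5+9+13)/3 = 9.
E[N | stage 2] = (6+8+11)/3 = 25/3.
E[N | stage 3] = (1+9+10+12+13)/5 = 9.
E[N] = (1/3)·(9) + (1/3)·(25/3) + (1/3)·(9) = 79/9.

79/9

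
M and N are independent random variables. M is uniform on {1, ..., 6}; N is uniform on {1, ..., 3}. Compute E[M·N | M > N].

101/12

P(M > N) = 2/3.
Summing MN·P(x,y) over outcomes with M > N gives 101/18.
E[M·N | M > N] = (101/18) / (2/3) = 101/12.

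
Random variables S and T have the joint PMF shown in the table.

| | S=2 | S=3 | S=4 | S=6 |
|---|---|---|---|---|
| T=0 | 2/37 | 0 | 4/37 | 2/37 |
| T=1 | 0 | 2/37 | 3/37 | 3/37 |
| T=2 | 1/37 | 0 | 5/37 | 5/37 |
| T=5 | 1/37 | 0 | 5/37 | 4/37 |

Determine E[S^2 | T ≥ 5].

114/5

P(T ≥ 5) = 10/37.
Summing S^2·P(S=x,T=y) over the conditioning event gives 228/37.
E[S^2 | T ≥ 5] = (228/37) / (10/37) = 114/5.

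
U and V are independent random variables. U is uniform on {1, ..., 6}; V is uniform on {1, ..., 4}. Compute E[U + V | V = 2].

11/2

Outcomes with V = 2: (1,2), (2,2), (3,2), (4,2), (5,2), (6,2), each with probability 1/24.
E[U + V | V = 2] = (3 + 4 + 5 + 6 + 7 + 8) / 6 = 11/2.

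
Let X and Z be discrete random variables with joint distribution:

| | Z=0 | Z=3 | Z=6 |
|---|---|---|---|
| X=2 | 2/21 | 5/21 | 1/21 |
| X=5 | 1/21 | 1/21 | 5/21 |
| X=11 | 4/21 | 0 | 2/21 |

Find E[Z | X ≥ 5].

P(X ≥ 5) = 13/21.
Σ Z·P over the event = 0·(1/21) + 3·(1/21) + 6·(5/21) + 0·(4/21) + 6·(2/21) = 15/7.
E[Z | X ≥ 5] = (15/7) / (13/21) = 45/13.

45/13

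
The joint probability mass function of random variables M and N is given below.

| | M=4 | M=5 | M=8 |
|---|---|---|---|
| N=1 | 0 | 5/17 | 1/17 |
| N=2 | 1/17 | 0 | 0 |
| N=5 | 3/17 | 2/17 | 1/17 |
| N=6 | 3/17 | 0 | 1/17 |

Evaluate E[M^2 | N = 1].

63/2

P(N = 1) = 6/17.
Σ M^2·P over the event = 25·(5/17) + 64·(1/17) = 189/17.
E[M^2 | N = 1] = (189/17) / (6/17) = 63/2.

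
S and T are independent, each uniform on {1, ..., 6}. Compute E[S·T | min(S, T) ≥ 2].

16

P(min(S, T) ≥ 2) = 25/36.
Summing ST·P(x,y) over outcomes with min(S, T) ≥ 2 gives 100/9.
E[S·T | min(S, T) ≥ 2] = (100/9) / (25/36) = 16.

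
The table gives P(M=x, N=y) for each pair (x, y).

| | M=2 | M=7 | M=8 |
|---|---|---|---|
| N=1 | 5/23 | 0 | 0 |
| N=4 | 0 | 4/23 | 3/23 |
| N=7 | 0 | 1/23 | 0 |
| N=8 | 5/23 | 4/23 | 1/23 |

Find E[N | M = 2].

P(M = 2) = 10/23.
Σ N·P over the event = 1·(5/23) + 8·(5/23) = 45/23.
E[N | M = 2] = (45/23) / (10/23) = 9/2.

9/2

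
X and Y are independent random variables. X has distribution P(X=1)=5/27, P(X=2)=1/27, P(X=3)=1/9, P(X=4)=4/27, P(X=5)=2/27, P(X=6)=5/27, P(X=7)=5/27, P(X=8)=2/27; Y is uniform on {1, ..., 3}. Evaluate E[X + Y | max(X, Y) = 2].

P(max(X, Y) = 2) = 7/81.
Summing (X+Y)·P(x,y) over outcomes with max(X, Y) = 2 gives 22/81.
E[X + Y | max(X, Y) = 2] = (22/81) / (7/81) = 22/7.

22/7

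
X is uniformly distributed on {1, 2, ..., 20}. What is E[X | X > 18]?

Given X > 18, X is equally likely to be any of {19, 20}.
E[X | X > 18] = (19 + 20) / 2 = 39/2.

39/2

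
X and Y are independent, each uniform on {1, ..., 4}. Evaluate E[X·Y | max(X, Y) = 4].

64/7

P(max(X, Y) = 4) = 7/16.
Summing XY·P(x,y) over outcomes with max(X, Y) = 4 gives 4.
E[X·Y | max(X, Y) = 4] = (4) / (7/16) = 64/7.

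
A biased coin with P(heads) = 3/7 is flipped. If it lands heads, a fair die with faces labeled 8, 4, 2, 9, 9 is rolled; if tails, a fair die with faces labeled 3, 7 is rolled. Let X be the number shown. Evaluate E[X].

28/5

E[X | heads] = (8+4+2+9+9)/5 = 32/5.
E[X | tails] = (3+7)/2 = 5.
By the law of total expectation,
E[X] = (3/7)·(32/5) + (4/7)·(5) = 28/5.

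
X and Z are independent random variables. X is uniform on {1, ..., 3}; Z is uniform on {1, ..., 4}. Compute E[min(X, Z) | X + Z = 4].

Outcomes with X + Z = 4: (1,3), (2,2), (3,1), each with probability 1/12.
E[min(X, Z) | X + Z = 4] = (1 + 2 + 1) / 3 = 4/3.

4/3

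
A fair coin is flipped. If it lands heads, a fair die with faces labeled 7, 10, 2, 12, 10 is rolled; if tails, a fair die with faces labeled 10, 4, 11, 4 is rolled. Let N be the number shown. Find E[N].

309/40

E[N | heads] = (7+10+2+12+10)/5 = 41/5.
E[N | tails] = (10+4+11+4)/4 = 29/4.
By the law of total expectation,
E[N] = (1/2)·(41/5) + (1/2)·(29/4) = 309/40.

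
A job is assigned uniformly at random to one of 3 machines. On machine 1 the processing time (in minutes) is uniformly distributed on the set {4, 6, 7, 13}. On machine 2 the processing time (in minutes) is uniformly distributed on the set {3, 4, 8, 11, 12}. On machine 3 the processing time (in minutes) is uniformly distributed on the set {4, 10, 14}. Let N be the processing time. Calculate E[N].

E[N | machine 1] = (4+6+7+13)/4 = 15/2.
E[N | machine 2] = (3+4+8+11+12)/5 = 38/5.
E[N | machine 3] = (4+10+14)/3 = 28/3.
By the law of total expectation,
E[N] = (1/3)·(15/2) + (1/3)·(38/5) + (1/3)·(28/3) = 733/90.

733/90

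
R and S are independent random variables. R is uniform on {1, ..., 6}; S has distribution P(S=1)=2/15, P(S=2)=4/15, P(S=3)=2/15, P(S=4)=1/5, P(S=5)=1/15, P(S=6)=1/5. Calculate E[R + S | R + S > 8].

P(R + S > 8) = 23/90.
Summing (R+S)·P(x,y) over outcomes with R + S > 8 gives 77/30.
E[R + S | R + S > 8] = (77/30) / (23/90) = 231/23.

231/23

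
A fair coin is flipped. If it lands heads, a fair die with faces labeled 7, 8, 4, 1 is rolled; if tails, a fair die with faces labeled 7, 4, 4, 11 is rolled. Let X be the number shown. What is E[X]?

E[X | heads] = (7+8+4+1)/4 = 5.
E[X | tails] = (7+4+4+11)/4 = 13/2.
By the law of total expectation,
E[X] = (1/2)·(5) + (1/2)·(13/2) = 23/4.

23/4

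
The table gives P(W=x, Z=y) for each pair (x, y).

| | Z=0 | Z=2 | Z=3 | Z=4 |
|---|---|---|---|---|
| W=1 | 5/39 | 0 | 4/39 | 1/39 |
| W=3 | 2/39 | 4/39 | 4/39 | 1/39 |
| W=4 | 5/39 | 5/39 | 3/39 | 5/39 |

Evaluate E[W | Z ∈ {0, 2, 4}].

87/28

P(Z ∈ {0, 2, 4}) = 28/39.
Σ W·P over the event = 1·(5/39) + 1·(1/39) + 3·(2/39) + 3·(4/39) + 3·(1/39) + 4·(5/39) + 4·(5/39) + 4·(5/39) = 29/13.
E[W | Z ∈ {0, 2, 4}] = (29/13) / (28/39) = 87/28.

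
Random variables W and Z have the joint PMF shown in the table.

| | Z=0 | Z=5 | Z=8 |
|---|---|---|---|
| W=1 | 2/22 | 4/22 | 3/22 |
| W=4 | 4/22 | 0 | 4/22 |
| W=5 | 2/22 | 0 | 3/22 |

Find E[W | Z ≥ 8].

17/5

P(Z ≥ 8) = 5/11.
Σ W·P over the event = 1·(3/22) + 4·(4/22) + 5·(3/22) = 17/11.
E[W | Z ≥ 8] = (17/11) / (5/11) = 17/5.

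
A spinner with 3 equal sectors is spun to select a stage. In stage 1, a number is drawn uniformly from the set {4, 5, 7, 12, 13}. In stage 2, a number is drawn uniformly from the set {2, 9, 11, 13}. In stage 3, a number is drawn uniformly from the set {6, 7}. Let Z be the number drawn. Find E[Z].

469/60

E[Z | stage 1] = (4+5+7+12+13)/5 = 41/5.
E[Z | stage 2] = (2+9+11+13)/4 = 35/4.
E[Z | stage 3] = (6+7)/2 = 13/2.
By the law of total expectation,
E[Z] = (1/3)·(41/5) + (1/3)·(35/4) + (1/3)·(13/2) = 469/60.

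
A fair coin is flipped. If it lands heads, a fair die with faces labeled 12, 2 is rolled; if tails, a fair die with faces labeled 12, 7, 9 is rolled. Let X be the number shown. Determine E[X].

E[X | heads] = (12+2)/2 = 7.
E[X | tails] = (12+7+9)/3 = 28/3.
E[X] = (1/2)·(7) + (1/2)·(28/3) = 49/6.

49/6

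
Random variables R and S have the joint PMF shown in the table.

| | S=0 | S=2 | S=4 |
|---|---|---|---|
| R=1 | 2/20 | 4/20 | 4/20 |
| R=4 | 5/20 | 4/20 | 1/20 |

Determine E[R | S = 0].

22/7

P(S = 0) = 7/20.
Σ R·P over the event = 1·(2/20) + 4·(5/20) = 11/10.
E[R | S = 0] = (11/10) / (7/20) = 22/7.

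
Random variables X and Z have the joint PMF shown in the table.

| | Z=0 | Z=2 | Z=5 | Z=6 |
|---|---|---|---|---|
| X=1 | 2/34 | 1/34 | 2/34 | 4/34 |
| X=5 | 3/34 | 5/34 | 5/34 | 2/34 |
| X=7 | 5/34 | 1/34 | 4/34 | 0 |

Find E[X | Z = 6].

P(Z = 6) = 3/17.
Σ X·P over the event = 1·(4/34) + 5·(2/34) = 7/17.
E[X | Z = 6] = (7/17) / (3/17) = 7/3.

7/3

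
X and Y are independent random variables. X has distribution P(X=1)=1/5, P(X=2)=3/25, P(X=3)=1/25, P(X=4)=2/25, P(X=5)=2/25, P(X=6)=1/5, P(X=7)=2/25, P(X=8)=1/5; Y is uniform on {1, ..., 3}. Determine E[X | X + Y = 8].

P(X + Y = 8) = 3/25.
Summing X·P(x,y) over outcomes with X + Y = 8 gives 18/25.
E[X | X + Y = 8] = (18/25) / (3/25) = 6.

6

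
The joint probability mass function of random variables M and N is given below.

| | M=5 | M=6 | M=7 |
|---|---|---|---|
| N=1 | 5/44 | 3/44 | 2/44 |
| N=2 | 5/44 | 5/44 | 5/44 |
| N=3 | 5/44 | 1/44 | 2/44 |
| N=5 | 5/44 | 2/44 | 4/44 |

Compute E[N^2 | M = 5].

39/4

P(M = 5) = 5/11.
Σ N^2·P over the event = 1·(5/44) + 4·(5/44) + 9·(5/44) + 25·(5/44) = 195/44.
E[N^2 | M = 5] = (195/44) / (5/11) = 39/4.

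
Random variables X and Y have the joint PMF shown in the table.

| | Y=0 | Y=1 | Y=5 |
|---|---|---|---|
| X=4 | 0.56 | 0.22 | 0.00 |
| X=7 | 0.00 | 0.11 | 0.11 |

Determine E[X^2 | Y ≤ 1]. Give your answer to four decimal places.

20.0787

P(Y ≤ 1) = 0.89.
Σ X^2·P over the event = 16·(0.56) + 16·(0.22) + 49·(0.11) = 17.87.
E[X^2 | Y ≤ 1] = (17.87) / (0.89) = 20.0787.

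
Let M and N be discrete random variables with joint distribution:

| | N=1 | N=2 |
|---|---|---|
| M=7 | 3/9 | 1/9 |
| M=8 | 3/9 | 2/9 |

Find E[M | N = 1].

P(N = 1) = 2/3.
Σ M·P over the event = 7·(3/9) + 8·(3/9) = 5.
E[M | N = 1] = (5) / (2/3) = 15/2.

15/2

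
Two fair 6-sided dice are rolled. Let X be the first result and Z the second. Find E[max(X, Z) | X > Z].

P(X > Z) = 5/12.
Summing max(X,Z)·P(x,y) over outcomes with X > Z gives 35/18.
E[max(X, Z) | X > Z] = (35/18) / (5/12) = 14/3.

14/3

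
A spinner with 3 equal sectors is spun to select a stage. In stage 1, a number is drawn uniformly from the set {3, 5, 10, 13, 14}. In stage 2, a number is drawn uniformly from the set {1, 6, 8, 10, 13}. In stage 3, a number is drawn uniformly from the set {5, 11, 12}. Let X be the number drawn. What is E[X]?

389/45

E[X | stage 1] = (3+5+10+13+14)/5 = 9.
E[X | stage 2] = (1+6+8+10+13)/5 = 38/5.
E[X | stage 3] = (5+11+12)/3 = 28/3.
E[X] = (1/3)·(9) + (1/3)·(38/5) + (1/3)·(28/3) = 389/45.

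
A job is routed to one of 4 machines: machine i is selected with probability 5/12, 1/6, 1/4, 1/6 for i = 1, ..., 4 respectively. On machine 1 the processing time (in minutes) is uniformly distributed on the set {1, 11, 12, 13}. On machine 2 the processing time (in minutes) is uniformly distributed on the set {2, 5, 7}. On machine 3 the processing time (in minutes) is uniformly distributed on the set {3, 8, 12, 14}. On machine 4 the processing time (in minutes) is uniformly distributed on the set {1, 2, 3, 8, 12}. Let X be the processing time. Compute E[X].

E[X | machine 1] = (1+11+12+13)/4 = 37/4.
E[X | machine 2] = (2+5+7)/3 = 14/3.
E[X | machine 3] = (3+8+12+14)/4 = 37/4.
E[X | machine 4] = (1+2+3+8+12)/5 = 26/5.
By the law of total expectation,
E[X] = (5/12)·(37/4) + (1/6)·(14/3) + (1/4)·(37/4) + (1/6)·(26/5) = 703/90.

703/90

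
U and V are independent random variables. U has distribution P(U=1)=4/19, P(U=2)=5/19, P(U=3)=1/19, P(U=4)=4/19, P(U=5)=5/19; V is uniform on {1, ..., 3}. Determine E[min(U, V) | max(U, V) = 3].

5/3

P(max(U, V) = 3) = 4/19.
Summing min(U,V)·P(x,y) over outcomes with max(U, V) = 3 gives 20/57.
E[min(U, V) | max(U, V) = 3] = (20/57) / (4/19) = 5/3.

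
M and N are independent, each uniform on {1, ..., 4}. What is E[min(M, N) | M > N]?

5/3

P(M > N) = 3/8.
Summing min(M,N)·P(x,y) over outcomes with M > N gives 5/8.
E[min(M, N) | M > N] = (5/8) / (3/8) = 5/3.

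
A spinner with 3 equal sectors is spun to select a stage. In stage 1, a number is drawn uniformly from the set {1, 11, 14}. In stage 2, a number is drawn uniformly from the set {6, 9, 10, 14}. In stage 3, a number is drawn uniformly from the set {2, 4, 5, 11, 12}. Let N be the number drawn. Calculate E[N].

1513/180

E[N | stage 1] = (1+11+14)/3 = 26/3.
E[N | stage 2] = (6+9+10+14)/4 = 39/4.
E[N | stage 3] = (2+4+5+11+12)/5 = 34/5.
By the law of total expectation,
E[N] = (1/3)·(26/3) + (1/3)·(39/4) + (1/3)·(34/5) = 1513/180.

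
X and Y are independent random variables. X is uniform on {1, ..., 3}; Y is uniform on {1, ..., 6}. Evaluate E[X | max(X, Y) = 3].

Outcomes with max(X, Y) = 3: (1,3), (2,3), (3,1), (3,2), (3,3), each with probability 1/18.
E[X | max(X, Y) = 3] = (1 + 2 + 3 + 3 + 3) / 5 = 12/5.

12/5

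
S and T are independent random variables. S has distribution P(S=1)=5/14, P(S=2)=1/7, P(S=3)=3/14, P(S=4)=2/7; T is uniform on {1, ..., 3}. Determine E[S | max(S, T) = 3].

P(max(S, T) = 3) = 8/21.
Summing S·P(x,y) over outcomes with max(S, T) = 3 gives 6/7.
E[S | max(S, T) = 3] = (6/7) / (8/21) = 9/4.

9/4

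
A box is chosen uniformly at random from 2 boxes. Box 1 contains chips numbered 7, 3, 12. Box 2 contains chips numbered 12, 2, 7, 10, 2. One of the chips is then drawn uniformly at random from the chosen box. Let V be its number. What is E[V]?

E[V | box 1] = (7+3+12)/3 = 22/3.
E[V | box 2] = (12+2+7+10+2)/5 = 33/5.
By the law of total expectation,
E[V] = (1/2)·(22/3) + (1/2)·(33/5) = 209/30.

209/30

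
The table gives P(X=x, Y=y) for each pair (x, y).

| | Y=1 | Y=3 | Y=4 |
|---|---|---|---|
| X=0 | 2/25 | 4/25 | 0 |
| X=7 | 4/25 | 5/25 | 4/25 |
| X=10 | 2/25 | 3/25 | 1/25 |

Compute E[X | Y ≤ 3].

P(Y ≤ 3) = 4/5.
Σ X·P over the event = 0·(2/25) + 0·(4/25) + 7·(4/25) + 7·(5/25) + 10·(2/25) + 10·(3/25) = 113/25.
E[X | Y ≤ 3] = (113/25) / (4/5) = 113/20.

113/20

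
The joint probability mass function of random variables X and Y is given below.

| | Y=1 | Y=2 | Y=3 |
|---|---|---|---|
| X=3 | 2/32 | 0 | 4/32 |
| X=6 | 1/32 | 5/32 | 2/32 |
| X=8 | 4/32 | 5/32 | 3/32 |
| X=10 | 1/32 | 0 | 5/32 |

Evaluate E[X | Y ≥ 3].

P(Y ≥ 3) = 7/16.
Σ X·P over the event = 3·(4/32) + 6·(2/32) + 8·(3/32) + 10·(5/32) = 49/16.
E[X | Y ≥ 3] = (49/16) / (7/16) = 7.

7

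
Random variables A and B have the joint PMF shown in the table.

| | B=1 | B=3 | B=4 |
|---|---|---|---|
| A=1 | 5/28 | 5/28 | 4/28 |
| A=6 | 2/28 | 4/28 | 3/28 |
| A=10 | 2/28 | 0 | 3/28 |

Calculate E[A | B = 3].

29/9

P(B = 3) = 9/28.
Σ A·P over the event = 1·(5/28) + 6·(4/28) = 29/28.
E[A | B = 3] = (29/28) / (9/28) = 29/9.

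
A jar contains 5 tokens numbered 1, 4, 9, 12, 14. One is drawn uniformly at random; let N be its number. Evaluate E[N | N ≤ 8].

5/2

P(N ≤ 8) = 2/5.
Σ over the event: 1·1/5 + 4·1/5 = 1.
E[N | N ≤ 8] = (1) / (2/5) = 5/2.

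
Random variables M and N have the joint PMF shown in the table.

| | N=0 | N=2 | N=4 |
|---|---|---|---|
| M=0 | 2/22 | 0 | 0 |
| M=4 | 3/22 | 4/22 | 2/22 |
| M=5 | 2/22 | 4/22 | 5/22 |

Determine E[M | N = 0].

P(N = 0) = 7/22.
Σ M·P over the event = 0·(2/22) + 4·(3/22) + 5·(2/22) = 1.
E[M | N = 0] = (1) / (7/22) = 22/7.

22/7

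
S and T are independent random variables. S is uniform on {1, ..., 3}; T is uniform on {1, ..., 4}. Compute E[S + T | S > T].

4

Outcomes with S > T: (2,1), (3,1), (3,2), each with probability 1/12.
E[S + T | S > T] = (3 + 4 + 5) / 3 = 4.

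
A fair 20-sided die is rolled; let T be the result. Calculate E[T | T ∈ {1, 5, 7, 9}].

11/2

P(T ∈ {1, 5, 7, 9}) = 1/5.
Σ over the event: 1·1/20 + 5·1/20 + 7·1/20 + 9·1/20 = 11/10.
E[T | T ∈ {1, 5, 7, 9}] = (11/10) / (1/5) = 11/2.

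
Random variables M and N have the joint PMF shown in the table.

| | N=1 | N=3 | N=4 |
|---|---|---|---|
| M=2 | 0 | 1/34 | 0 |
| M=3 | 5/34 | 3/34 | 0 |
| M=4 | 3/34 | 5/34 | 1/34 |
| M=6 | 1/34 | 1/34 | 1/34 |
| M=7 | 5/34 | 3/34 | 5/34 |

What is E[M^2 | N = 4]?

P(N = 4) = 7/34.
Σ M^2·P over the event = 16·(1/34) + 36·(1/34) + 49·(5/34) = 297/34.
E[M^2 | N = 4] = (297/34) / (7/34) = 297/7.

297/7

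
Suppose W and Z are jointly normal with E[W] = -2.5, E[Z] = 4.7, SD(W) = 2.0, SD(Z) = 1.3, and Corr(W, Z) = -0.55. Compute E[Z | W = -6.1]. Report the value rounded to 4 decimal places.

E[Z | W=x] = μ_Z + ρ(σ_Z/σ_W)(x − μ_W) for jointly normal variables.
E[Z | W=-6.1] = 4.7 + (-0.55)·(1.3/2.0)·(-6.1 − (-2.5)) = 4.7 + (-0.3575)·(-3.6) = 5.9870.

5.9870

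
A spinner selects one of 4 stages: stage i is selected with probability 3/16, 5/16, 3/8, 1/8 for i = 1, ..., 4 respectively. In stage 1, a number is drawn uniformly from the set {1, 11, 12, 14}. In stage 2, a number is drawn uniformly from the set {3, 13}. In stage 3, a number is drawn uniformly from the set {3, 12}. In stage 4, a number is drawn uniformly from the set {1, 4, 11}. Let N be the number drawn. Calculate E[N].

E[N | stage 1] = (1+11+12+14)/4 = 19/2.
E[N | stage 2] = (3+13)/2 = 8.
E[N | stage 3] = (3+12)/2 = 15/2.
E[N | stage 4] = (1+4+11)/3 = 16/3.
By the law of total expectation,
E[N] = (3/16)·(19/2) + (5/16)·(8) + (3/8)·(15/2) + (1/8)·(16/3) = 745/96.

745/96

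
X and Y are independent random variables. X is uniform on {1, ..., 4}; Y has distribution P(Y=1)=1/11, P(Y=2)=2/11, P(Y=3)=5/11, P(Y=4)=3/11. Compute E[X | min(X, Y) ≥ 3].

7/2

P(min(X, Y) ≥ 3) = 4/11.
Summing X·P(x,y) over outcomes with min(X, Y) ≥ 3 gives 14/11.
E[X | min(X, Y) ≥ 3] = (14/11) / (4/11) = 7/2.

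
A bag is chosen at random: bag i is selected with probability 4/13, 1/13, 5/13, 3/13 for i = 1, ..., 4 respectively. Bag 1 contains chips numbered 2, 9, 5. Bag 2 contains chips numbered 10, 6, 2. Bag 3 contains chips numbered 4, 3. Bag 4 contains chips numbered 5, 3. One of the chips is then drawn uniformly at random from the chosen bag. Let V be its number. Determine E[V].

341/78

E[V | bag 1] = (2+9+5)/3 = 16/3.
E[V | bag 2] = (10+6+2)/3 = 6.
E[V | bag 3] = (4+3)/2 = 7/2.
E[V | bag 4] = (5+3)/2 = 4.
E[V] = (4/13)·(16/3) + (1/13)·(6) + (5/13)·(7/2) + (3/13)·(4) = 341/78.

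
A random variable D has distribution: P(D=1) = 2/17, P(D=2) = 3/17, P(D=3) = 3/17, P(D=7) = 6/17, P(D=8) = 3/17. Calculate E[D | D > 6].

22/3

P(D > 6) = 9/17.
Σ over the event: 7·6/17 + 8·3/17 = 66/17.
E[D | D > 6] = (66/17) / (9/17) = 22/3.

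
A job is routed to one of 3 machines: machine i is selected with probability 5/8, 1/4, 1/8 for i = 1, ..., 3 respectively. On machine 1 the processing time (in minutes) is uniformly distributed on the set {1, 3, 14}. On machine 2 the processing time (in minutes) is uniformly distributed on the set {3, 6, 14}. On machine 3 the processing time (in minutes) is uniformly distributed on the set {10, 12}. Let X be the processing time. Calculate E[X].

E[X | machine 1] = (1+3+14)/3 = 6.
E[X | machine 2] = (3+6+14)/3 = 23/3.
E[X | machine 3] = (10+12)/2 = 11.
By the law of total expectation,
E[X] = (5/8)·(6) + (1/4)·(23/3) + (1/8)·(11) = 169/24.

169/24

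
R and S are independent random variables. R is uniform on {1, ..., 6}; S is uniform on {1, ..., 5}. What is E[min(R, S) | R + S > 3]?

P(R + S > 3) = 9/10.
Summing min(R,S)·P(x,y) over outcomes with R + S > 3 gives 67/30.
E[min(R, S) | R + S > 3] = (67/30) / (9/10) = 67/27.

67/27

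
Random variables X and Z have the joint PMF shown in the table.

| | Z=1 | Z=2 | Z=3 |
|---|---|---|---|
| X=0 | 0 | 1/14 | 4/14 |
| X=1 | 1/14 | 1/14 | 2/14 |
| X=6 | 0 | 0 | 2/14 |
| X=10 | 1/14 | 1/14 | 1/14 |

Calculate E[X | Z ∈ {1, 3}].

P(Z ∈ {1, 3}) = 11/14.
Σ X·P over the event = 0·(4/14) + 1·(1/14) + 1·(2/14) + 6·(2/14) + 10·(1/14) + 10·(1/14) = 5/2.
E[X | Z ∈ {1, 3}] = (5/2) / (11/14) = 35/11.

35/11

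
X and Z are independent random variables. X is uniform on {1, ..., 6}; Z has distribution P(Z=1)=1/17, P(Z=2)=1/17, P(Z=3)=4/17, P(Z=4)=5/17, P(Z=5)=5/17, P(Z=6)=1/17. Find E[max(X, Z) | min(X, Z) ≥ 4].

P(min(X, Z) ≥ 4) = 11/34.
Summing max(X,Z)·P(x,y) over outcomes with min(X, Z) ≥ 4 gives 173/102.
E[max(X, Z) | min(X, Z) ≥ 4] = (173/102) / (11/34) = 173/33.

173/33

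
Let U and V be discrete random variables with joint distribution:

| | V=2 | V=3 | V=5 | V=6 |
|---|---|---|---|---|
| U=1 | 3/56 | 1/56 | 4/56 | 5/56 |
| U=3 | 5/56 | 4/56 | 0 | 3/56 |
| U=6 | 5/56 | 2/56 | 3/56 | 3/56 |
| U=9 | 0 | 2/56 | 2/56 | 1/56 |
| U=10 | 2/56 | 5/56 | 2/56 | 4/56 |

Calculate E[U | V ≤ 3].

161/29

P(V ≤ 3) = 29/56.
Summing U·P(U=x,V=y) over the conditioning event gives 23/8.
E[U | V ≤ 3] = (23/8) / (29/56) = 161/29.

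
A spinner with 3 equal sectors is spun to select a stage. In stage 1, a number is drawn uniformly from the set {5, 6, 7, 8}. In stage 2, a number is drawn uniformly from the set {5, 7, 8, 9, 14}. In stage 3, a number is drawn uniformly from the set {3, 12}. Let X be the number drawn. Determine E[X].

113/15

E[X | stage 1] = (5+6+7+8)/4 = 13/2.
E[X | stage 2] = (5+7+8+9+14)/5 = 43/5.
E[X | stage 3] = (3+12)/2 = 15/2.
By the law of total expectation,
E[X] = (1/3)·(13/2) + (1/3)·(43/5) + (1/3)·(15/2) = 113/15.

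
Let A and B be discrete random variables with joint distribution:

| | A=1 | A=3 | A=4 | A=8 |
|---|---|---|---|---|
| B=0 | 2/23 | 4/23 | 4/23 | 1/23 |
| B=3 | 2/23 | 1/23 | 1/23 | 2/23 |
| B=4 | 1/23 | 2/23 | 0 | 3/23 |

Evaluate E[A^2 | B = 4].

211/6

P(B = 4) = 6/23.
Σ A^2·P over the event = 1·(1/23) + 9·(2/23) + 64·(3/23) = 211/23.
E[A^2 | B = 4] = (211/23) / (6/23) = 211/6.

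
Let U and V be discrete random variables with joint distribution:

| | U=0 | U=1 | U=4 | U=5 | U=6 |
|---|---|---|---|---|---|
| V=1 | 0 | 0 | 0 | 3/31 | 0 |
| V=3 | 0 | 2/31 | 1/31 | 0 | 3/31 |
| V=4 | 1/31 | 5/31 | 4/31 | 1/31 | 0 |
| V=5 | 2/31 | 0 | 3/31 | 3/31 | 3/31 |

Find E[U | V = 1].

5

P(V = 1) = 3/31.
Σ U·P over the event = 5·(3/31) = 15/31.
E[U | V = 1] = (15/31) / (3/31) = 5.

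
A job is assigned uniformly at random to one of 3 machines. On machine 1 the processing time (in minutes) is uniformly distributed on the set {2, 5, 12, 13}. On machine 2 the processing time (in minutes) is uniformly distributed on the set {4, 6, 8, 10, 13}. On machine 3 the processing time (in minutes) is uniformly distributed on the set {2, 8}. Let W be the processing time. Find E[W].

E[W | machine 1] = (2+5+12+13)/4 = 8.
E[W | machine 2] = (4+6+8+10+13)/5 = 41/5.
E[W | machine 3] = (2+8)/2 = 5.
By the law of total expectation,
E[W] = (1/3)·(8) + (1/3)·(41/5) + (1/3)·(5) = 106/15.

106/15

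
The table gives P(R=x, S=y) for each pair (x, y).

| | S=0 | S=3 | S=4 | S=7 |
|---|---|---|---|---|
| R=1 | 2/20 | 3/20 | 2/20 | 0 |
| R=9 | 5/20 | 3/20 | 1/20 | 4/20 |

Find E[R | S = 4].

11/3

P(S = 4) = 3/20.
Σ R·P over the event = 1·(2/20) + 9·(1/20) = 11/20.
E[R | S = 4] = (11/20) / (3/20) = 11/3.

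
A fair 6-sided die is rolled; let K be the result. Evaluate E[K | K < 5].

5/2

Given K < 5, K is equally likely to be any of {1, 2, 3, 4}.
E[K | K < 5] = (1 + 2 + 3 + 4) / 4 = 5/2.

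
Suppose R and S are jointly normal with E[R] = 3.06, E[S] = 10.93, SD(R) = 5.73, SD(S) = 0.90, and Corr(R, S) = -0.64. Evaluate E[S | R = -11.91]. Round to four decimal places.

12.4348

For a bivariate normal, E[S | R=x] = μ_S + ρ·(σ_S/σ_R)·(x − μ_R).
E[S | R=-11.91] = 10.93 + (-0.64)·(0.90/5.73)·(-11.91 − (3.06)) = 10.93 + (-0.10052)·(-14.97) = 12.4348.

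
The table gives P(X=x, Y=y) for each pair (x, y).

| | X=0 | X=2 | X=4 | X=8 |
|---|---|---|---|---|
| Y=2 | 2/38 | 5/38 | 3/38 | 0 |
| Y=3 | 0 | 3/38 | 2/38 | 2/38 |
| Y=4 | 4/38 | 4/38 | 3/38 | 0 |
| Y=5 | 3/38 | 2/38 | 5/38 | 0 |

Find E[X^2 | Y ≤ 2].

34/5

P(Y ≤ 2) = 5/19.
Summing X^2·P(X=x,Y=y) over the conditioning event gives 34/19.
E[X^2 | Y ≤ 2] = (34/19) / (5/19) = 34/5.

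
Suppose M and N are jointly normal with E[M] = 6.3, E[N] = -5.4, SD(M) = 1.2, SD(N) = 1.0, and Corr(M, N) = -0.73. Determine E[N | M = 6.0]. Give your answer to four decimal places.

-5.2175

For a bivariate normal, E[N | M=x] = μ_N + ρ·(σ_N/σ_M)·(x − μ_M).
E[N | M=6.0] = -5.4 + (-0.73)·(1.0/1.2)·(6.0 − (6.3)) = -5.4 + (-0.60833)·(-0.3) = -5.2175.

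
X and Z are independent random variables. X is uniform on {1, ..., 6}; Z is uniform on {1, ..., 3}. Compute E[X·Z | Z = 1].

7/2

Outcomes with Z = 1: (1,1), (2,1), (3,1), (4,1), (5,1), (6,1), each with probability 1/18.
E[X·Z | Z = 1] = (1 + 2 + 3 + 4 + 5 + 6) / 6 = 7/2.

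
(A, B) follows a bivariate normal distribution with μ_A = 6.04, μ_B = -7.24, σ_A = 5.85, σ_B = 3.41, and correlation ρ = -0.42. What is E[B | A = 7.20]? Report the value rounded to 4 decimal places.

-7.5240

E[B | A=x] = μ_B + ρ(σ_B/σ_A)(x − μ_A) for jointly normal variables.
E[B | A=7.20] = -7.24 + (-0.42)·(3.41/5.85)·(7.20 − (6.04)) = -7.24 + (-0.24482)·(1.16) = -7.5240.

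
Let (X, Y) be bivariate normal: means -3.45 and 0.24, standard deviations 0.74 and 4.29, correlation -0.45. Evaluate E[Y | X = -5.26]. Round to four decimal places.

4.9619

For a bivariate normal, E[Y | X=x] = μ_Y + ρ·(σ_Y/σ_X)·(x − μ_X).
E[Y | X=-5.26] = 0.24 + (-0.45)·(4.29/0.74)·(-5.26 − (-3.45)) = 0.24 + (-2.6088)·(-1.81) = 4.9619.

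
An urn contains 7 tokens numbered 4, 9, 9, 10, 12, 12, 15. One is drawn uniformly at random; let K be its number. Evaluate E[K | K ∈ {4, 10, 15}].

29/3

P(K ∈ {4, 10, 15}) = 3/7.
Σ over the event: 4·1/7 + 10·1/7 + 15·1/7 = 29/7.
E[K | K ∈ {4, 10, 15}] = (29/7) / (3/7) = 29/3.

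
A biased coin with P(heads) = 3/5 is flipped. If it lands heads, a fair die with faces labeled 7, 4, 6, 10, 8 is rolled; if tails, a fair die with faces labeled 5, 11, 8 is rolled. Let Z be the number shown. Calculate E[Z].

37/5

E[Z | heads] = (7+4+6+10+8)/5 = 7.
E[Z | tails] = (5+11+8)/3 = 8.
E[Z] = (3/5)·(7) + (2/5)·(8) = 37/5.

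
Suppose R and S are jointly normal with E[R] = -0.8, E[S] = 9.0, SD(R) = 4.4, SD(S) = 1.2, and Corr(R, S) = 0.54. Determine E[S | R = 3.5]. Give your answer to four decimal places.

9.6333

For a bivariate normal, E[S | R=x] = μ_S + ρ·(σ_S/σ_R)·(x − μ_R).
E[S | R=3.5] = 9.0 + (0.54)·(1.2/4.4)·(3.5 − (-0.8)) = 9.0 + (0.14727)·(4.3) = 9.6333.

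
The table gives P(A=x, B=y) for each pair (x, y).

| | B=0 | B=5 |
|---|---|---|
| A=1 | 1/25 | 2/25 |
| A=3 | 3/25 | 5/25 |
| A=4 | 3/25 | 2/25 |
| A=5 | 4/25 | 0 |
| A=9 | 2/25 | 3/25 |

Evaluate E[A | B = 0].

60/13

P(B = 0) = 13/25.
Σ A·P over the event = 1·(1/25) + 3·(3/25) + 4·(3/25) + 5·(4/25) + 9·(2/25) = 12/5.
E[A | B = 0] = (12/5) / (13/25) = 60/13.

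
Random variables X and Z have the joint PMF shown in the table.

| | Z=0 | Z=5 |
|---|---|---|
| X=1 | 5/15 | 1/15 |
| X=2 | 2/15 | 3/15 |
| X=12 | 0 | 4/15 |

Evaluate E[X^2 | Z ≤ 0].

P(Z ≤ 0) = 7/15.
Σ X^2·P over the event = 1·(5/15) + 4·(2/15) = 13/15.
E[X^2 | Z ≤ 0] = (13/15) / (7/15) = 13/7.

13/7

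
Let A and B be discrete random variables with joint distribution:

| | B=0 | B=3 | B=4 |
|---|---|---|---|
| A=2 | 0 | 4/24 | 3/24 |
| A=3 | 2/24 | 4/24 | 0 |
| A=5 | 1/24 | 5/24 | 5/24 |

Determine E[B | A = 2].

24/7

P(A = 2) = 7/24.
Σ B·P over the event = 3·(4/24) + 4·(3/24) = 1.
E[B | A = 2] = (1) / (7/24) = 24/7.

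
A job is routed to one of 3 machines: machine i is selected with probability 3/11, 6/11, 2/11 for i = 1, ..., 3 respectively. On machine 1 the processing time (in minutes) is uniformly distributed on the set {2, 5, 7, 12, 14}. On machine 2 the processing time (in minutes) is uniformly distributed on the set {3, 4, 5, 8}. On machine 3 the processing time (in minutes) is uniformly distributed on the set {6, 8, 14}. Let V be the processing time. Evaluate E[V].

E[V | machine 1] = (2+5+7+12+14)/5 = 8.
E[V | machine 2] = (3+4+5+8)/4 = 5.
E[V | machine 3] = (6+8+14)/3 = 28/3.
By the law of total expectation,
E[V] = (3/11)·(8) + (6/11)·(5) + (2/11)·(28/3) = 218/33.

218/33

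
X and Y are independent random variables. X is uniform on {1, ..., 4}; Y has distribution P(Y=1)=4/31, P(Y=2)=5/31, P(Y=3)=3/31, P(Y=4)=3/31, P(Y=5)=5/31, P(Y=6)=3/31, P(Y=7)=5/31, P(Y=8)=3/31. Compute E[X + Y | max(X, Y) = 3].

P(max(X, Y) = 3) = 9/62.
Summing (X+Y)·P(x,y) over outcomes with max(X, Y) = 3 gives 43/62.
E[X + Y | max(X, Y) = 3] = (43/62) / (9/62) = 43/9.

43/9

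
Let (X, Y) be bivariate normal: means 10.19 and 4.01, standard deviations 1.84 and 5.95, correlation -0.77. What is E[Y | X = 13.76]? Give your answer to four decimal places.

For a bivariate normal, E[Y | X=x] = μ_Y + ρ·(σ_Y/σ_X)·(x − μ_X).
E[Y | X=13.76] = 4.01 + (-0.77)·(5.95/1.84)·(13.76 − (10.19)) = 4.01 + (-2.48995)·(3.57) = -4.8791.

-4.8791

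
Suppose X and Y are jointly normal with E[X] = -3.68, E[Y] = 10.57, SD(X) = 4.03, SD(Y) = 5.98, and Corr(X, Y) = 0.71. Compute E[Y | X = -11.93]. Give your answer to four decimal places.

E[Y | X=x] = μ_Y + ρ(σ_Y/σ_X)(x − μ_X) for jointly normal variables.
E[Y | X=-11.93] = 10.57 + (0.71)·(5.98/4.03)·(-11.93 − (-3.68)) = 10.57 + (1.05355)·(-8.25) = 1.8782.

1.8782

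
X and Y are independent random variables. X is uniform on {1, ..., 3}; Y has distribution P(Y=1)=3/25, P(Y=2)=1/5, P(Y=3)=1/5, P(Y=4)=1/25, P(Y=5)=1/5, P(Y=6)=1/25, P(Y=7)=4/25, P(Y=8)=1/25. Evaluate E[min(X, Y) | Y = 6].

2

P(Y = 6) = 1/25.
Summing min(X,Y)·P(x,y) over outcomes with Y = 6 gives 2/25.
E[min(X, Y) | Y = 6] = (2/25) / (1/25) = 2.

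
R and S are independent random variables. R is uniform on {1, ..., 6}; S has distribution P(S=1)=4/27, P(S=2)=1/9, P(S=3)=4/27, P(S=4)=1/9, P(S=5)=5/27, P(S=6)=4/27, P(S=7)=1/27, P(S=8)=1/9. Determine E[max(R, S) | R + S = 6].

81/19

P(R + S = 6) = 19/162.
Summing max(R,S)·P(x,y) over outcomes with R + S = 6 gives 1/2.
E[max(R, S) | R + S = 6] = (1/2) / (19/162) = 81/19.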